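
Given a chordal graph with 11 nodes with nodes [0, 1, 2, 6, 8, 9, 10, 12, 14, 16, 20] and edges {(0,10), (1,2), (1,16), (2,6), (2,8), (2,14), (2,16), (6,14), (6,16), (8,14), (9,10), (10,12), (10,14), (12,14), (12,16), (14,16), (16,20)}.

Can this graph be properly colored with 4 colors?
Yes, G is 4-colorable

A valid 4-coloring: color 1: [0, 1, 9, 14, 20]; color 2: [8, 10, 16]; color 3: [2, 12]; color 4: [6].
(χ(G) = 4 ≤ 4.)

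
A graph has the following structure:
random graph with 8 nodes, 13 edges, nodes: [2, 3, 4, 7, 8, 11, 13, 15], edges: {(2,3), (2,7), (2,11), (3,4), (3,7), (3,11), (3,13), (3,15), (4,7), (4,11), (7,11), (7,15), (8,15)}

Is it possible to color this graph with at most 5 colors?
A valid 5-coloring: color 1: [3, 8]; color 2: [7, 13]; color 3: [11, 15]; color 4: [2, 4].
(χ(G) = 4 ≤ 5.)

Yes, G is 5-colorable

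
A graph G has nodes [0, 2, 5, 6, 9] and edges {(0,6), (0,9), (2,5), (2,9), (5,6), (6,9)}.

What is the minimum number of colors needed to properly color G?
Clique number ω(G) = 3 (lower bound: χ ≥ ω).
The clique on [0, 6, 9] has size 3, forcing χ ≥ 3, and the coloring below uses 3 colors, so χ(G) = 3.
A valid 3-coloring: color 1: [2, 6]; color 2: [5, 9]; color 3: [0].

χ(G) = 3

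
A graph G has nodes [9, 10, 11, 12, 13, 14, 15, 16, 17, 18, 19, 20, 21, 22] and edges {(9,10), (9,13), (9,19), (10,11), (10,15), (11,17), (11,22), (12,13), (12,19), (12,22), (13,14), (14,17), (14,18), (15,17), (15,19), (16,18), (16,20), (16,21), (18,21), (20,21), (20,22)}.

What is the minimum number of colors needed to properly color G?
Clique number ω(G) = 3 (lower bound: χ ≥ ω).
The clique on [16, 18, 21] has size 3, forcing χ ≥ 3, and the coloring below uses 3 colors, so χ(G) = 3.
A valid 3-coloring: color 1: [10, 13, 17, 18, 19, 20]; color 2: [9, 14, 15, 21, 22]; color 3: [11, 12, 16].

χ(G) = 3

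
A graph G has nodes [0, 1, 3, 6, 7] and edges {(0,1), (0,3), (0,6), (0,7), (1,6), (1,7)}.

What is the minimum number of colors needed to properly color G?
Clique number ω(G) = 3 (lower bound: χ ≥ ω).
The clique on [0, 1, 6] has size 3, forcing χ ≥ 3, and the coloring below uses 3 colors, so χ(G) = 3.
A valid 3-coloring: color 1: [0]; color 2: [1, 3]; color 3: [6, 7].

χ(G) = 3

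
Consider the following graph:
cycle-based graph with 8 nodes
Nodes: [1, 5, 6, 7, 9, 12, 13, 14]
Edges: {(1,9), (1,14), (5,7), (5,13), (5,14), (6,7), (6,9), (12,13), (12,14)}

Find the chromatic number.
χ(G) = 2

Clique number ω(G) = 2 (lower bound: χ ≥ ω).
The graph is bipartite (no odd cycle), so 2 colors suffice: χ(G) = 2.
A valid 2-coloring: color 1: [1, 5, 6, 12]; color 2: [7, 9, 13, 14].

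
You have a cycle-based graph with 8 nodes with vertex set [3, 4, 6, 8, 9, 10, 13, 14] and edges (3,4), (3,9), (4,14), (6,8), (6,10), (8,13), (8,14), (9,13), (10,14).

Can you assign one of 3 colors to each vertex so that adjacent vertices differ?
A valid 3-coloring: color 1: [4, 8, 9, 10]; color 2: [3, 6, 13, 14].
(χ(G) = 2 ≤ 3.)

Yes, G is 3-colorable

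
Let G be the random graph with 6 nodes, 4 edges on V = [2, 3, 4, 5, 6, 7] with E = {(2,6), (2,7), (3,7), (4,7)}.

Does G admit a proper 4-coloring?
A valid 4-coloring: color 1: [5, 6, 7]; color 2: [2, 3, 4].
(χ(G) = 2 ≤ 4.)

Yes, G is 4-colorable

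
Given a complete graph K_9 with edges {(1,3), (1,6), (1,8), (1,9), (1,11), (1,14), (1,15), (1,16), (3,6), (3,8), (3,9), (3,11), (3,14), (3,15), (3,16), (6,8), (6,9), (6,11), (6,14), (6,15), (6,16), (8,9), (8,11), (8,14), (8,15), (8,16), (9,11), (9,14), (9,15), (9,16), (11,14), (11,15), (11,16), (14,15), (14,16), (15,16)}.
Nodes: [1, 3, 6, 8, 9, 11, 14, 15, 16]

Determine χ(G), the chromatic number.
χ(G) = 9

Clique number ω(G) = 9 (lower bound: χ ≥ ω).
The clique on [1, 3, 6, 8, 9, 11, 14, 15, 16] has size 9, forcing χ ≥ 9, and the coloring below uses 9 colors, so χ(G) = 9.
A valid 9-coloring: color 1: [15]; color 2: [1]; color 3: [6]; color 4: [9]; color 5: [14]; color 6: [16]; color 7: [8]; color 8: [11]; color 9: [3].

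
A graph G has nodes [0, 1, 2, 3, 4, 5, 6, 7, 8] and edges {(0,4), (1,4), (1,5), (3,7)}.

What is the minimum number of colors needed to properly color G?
χ(G) = 2

Clique number ω(G) = 2 (lower bound: χ ≥ ω).
The graph is bipartite (no odd cycle), so 2 colors suffice: χ(G) = 2.
A valid 2-coloring: color 1: [0, 1, 2, 6, 7, 8]; color 2: [3, 4, 5].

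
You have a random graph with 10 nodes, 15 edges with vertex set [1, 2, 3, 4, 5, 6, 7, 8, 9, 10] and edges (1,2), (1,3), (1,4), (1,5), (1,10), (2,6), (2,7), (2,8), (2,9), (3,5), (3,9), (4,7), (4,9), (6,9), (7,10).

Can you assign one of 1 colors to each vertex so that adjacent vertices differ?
No, G is not 1-colorable

The clique on vertices [1, 3, 5] has size 3 > 1, so it alone needs 3 colors.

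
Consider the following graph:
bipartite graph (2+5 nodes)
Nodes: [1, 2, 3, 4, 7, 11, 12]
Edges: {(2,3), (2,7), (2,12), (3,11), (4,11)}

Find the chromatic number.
χ(G) = 2

Clique number ω(G) = 2 (lower bound: χ ≥ ω).
The graph is bipartite (no odd cycle), so 2 colors suffice: χ(G) = 2.
A valid 2-coloring: color 1: [1, 2, 11]; color 2: [3, 4, 7, 12].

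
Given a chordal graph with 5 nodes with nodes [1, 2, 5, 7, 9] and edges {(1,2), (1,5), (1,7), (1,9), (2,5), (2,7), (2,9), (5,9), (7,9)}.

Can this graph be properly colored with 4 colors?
A valid 4-coloring: color 1: [9]; color 2: [2]; color 3: [1]; color 4: [5, 7].
(χ(G) = 4 ≤ 4.)

Yes, G is 4-colorable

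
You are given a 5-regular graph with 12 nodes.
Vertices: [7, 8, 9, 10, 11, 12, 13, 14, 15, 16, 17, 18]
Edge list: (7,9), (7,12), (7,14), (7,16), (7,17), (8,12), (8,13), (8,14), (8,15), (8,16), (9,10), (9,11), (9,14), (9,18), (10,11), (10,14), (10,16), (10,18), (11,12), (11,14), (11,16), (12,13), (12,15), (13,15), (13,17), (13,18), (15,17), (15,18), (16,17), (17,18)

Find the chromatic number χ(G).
χ(G) = 4

Clique number ω(G) = 4 (lower bound: χ ≥ ω).
The clique on [8, 12, 13, 15] has size 4, forcing χ ≥ 4, and the coloring below uses 4 colors, so χ(G) = 4.
A valid 4-coloring: color 1: [8, 9, 17]; color 2: [7, 11, 15]; color 3: [12, 14, 16, 18]; color 4: [10, 13].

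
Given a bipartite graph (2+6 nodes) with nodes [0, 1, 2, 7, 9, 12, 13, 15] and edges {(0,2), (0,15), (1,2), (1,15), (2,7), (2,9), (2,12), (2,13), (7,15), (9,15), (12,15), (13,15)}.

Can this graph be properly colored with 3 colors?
A valid 3-coloring: color 1: [2, 15]; color 2: [0, 1, 7, 9, 12, 13].
(χ(G) = 2 ≤ 3.)

Yes, G is 3-colorable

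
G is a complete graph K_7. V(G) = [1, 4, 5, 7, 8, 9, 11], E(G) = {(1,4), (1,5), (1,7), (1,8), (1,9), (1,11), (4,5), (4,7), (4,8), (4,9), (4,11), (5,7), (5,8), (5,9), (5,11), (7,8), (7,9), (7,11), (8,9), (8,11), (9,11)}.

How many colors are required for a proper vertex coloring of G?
χ(G) = 7

Clique number ω(G) = 7 (lower bound: χ ≥ ω).
The clique on [1, 4, 5, 7, 8, 9, 11] has size 7, forcing χ ≥ 7, and the coloring below uses 7 colors, so χ(G) = 7.
A valid 7-coloring: color 1: [7]; color 2: [4]; color 3: [8]; color 4: [5]; color 5: [9]; color 6: [11]; color 7: [1].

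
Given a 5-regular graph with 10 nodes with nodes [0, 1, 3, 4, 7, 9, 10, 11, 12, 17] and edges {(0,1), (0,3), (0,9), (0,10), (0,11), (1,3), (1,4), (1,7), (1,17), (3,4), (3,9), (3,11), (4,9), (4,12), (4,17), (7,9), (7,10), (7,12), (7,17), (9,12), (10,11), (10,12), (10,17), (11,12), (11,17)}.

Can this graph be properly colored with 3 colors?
Suppose a proper 3-coloring c exists. The clique [0, 1, 3] takes 3 distinct colors; by symmetry let c(0) = 1, c(1) = 2, c(3) = 3.
- Vertex 4: neighbors [1, 3] already have colors [2, 3] ⇒ c(4) = 1.
- Vertex 11: neighbors [0, 3] already have colors [1, 3] ⇒ c(11) = 2.
- Vertex 10: neighbors [0, 11] already have colors [1, 2] ⇒ c(10) = 3.
- Vertex 12: neighbors [4, 11, 10] already have colors [1, 2, 3] — all 3 colors blocked. Contradiction.
The forced assignments end in a contradiction, so G has no proper 3-coloring (χ ≥ 4).

No, G is not 3-colorable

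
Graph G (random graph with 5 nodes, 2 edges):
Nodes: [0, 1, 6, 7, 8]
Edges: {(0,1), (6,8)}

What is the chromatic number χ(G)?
χ(G) = 2

Clique number ω(G) = 2 (lower bound: χ ≥ ω).
The graph is bipartite (no odd cycle), so 2 colors suffice: χ(G) = 2.
A valid 2-coloring: color 1: [0, 7, 8]; color 2: [1, 6].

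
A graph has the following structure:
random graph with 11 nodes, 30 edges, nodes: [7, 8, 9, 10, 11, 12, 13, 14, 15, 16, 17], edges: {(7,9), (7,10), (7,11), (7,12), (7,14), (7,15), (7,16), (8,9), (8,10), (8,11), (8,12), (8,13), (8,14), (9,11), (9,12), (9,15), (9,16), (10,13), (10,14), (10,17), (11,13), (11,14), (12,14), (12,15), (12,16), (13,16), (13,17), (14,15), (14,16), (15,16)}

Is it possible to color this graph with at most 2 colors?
No, G is not 2-colorable

The clique on vertices [7, 9, 12, 15, 16] has size 5 > 2, so it alone needs 5 colors.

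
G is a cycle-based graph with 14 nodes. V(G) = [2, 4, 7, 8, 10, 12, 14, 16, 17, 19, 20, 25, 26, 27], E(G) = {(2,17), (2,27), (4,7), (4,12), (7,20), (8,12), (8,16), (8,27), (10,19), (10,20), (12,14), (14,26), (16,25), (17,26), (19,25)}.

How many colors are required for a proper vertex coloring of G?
χ(G) = 3

Clique number ω(G) = 2 (lower bound: χ ≥ ω).
Odd cycle [8, 27, 2, 17, 26, 14, 12] needs 3 colors (χ ≥ 3).
The coloring below uses 3 colors, so χ(G) = 3.
A valid 3-coloring: color 1: [7, 10, 12, 17, 25, 27]; color 2: [2, 4, 8, 14, 19, 20]; color 3: [16, 26].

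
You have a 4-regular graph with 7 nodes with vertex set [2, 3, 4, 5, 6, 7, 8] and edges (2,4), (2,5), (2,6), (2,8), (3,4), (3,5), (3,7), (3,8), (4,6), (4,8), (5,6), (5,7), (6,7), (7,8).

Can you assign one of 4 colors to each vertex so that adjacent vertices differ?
A valid 4-coloring: color 1: [2, 7]; color 2: [4, 5]; color 3: [6, 8]; color 4: [3].
(χ(G) = 4 ≤ 4.)

Yes, G is 4-colorable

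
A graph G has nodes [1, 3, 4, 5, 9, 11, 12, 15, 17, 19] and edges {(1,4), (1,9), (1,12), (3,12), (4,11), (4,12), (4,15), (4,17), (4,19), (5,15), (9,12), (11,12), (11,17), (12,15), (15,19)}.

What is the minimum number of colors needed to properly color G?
Clique number ω(G) = 3 (lower bound: χ ≥ ω).
The clique on [1, 9, 12] has size 3, forcing χ ≥ 3, and the coloring below uses 3 colors, so χ(G) = 3.
A valid 3-coloring: color 1: [3, 4, 5, 9]; color 2: [12, 17, 19]; color 3: [1, 11, 15].

χ(G) = 3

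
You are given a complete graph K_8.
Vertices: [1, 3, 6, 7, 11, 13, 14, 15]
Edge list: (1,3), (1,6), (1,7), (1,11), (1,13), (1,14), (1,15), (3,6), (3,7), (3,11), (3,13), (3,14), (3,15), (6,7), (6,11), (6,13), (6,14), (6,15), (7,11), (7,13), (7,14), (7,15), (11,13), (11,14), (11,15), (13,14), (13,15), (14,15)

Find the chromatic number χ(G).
Clique number ω(G) = 8 (lower bound: χ ≥ ω).
The clique on [1, 3, 6, 7, 11, 13, 14, 15] has size 8, forcing χ ≥ 8, and the coloring below uses 8 colors, so χ(G) = 8.
A valid 8-coloring: color 1: [6]; color 2: [13]; color 3: [14]; color 4: [7]; color 5: [1]; color 6: [3]; color 7: [11]; color 8: [15].

χ(G) = 8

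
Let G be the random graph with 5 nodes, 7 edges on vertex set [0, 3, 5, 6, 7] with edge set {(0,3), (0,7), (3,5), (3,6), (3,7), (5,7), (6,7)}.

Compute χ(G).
Clique number ω(G) = 3 (lower bound: χ ≥ ω).
The clique on [0, 3, 7] has size 3, forcing χ ≥ 3, and the coloring below uses 3 colors, so χ(G) = 3.
A valid 3-coloring: color 1: [3]; color 2: [7]; color 3: [0, 5, 6].

χ(G) = 3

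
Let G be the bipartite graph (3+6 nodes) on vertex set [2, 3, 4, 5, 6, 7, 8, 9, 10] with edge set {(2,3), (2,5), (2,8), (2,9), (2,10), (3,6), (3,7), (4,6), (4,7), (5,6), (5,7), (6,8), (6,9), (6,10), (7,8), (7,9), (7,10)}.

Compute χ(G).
Clique number ω(G) = 2 (lower bound: χ ≥ ω).
The graph is bipartite (no odd cycle), so 2 colors suffice: χ(G) = 2.
A valid 2-coloring: color 1: [2, 6, 7]; color 2: [3, 4, 5, 8, 9, 10].

χ(G) = 2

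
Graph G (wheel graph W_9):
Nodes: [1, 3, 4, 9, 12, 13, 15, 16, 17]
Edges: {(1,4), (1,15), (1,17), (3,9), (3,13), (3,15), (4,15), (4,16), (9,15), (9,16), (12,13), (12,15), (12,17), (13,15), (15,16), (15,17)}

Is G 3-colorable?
Yes, G is 3-colorable

A valid 3-coloring: color 1: [15]; color 2: [1, 3, 12, 16]; color 3: [4, 9, 13, 17].
(χ(G) = 3 ≤ 3.)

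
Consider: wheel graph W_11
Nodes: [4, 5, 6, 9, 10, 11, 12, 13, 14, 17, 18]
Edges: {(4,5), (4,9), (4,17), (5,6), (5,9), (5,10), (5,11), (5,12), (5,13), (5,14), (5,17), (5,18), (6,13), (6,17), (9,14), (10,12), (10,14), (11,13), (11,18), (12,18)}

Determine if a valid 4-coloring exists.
A valid 4-coloring: color 1: [5]; color 2: [9, 10, 13, 17, 18]; color 3: [4, 6, 11, 12, 14].
(χ(G) = 3 ≤ 4.)

Yes, G is 4-colorable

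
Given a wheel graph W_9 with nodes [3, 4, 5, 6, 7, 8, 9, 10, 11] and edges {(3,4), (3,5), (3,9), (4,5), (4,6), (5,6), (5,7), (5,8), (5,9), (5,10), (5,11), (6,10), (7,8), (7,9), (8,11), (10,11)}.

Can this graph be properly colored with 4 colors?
Yes, G is 4-colorable

A valid 4-coloring: color 1: [5]; color 2: [3, 6, 7, 11]; color 3: [4, 8, 9, 10].
(χ(G) = 3 ≤ 4.)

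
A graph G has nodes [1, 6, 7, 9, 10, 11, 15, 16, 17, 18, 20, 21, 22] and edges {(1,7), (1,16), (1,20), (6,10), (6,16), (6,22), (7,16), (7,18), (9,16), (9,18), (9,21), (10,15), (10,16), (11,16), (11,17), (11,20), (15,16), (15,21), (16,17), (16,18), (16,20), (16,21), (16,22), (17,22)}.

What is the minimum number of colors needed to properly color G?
χ(G) = 3

Clique number ω(G) = 3 (lower bound: χ ≥ ω).
The clique on [1, 16, 20] has size 3, forcing χ ≥ 3, and the coloring below uses 3 colors, so χ(G) = 3.
A valid 3-coloring: color 1: [16]; color 2: [1, 10, 11, 18, 21, 22]; color 3: [6, 7, 9, 15, 17, 20].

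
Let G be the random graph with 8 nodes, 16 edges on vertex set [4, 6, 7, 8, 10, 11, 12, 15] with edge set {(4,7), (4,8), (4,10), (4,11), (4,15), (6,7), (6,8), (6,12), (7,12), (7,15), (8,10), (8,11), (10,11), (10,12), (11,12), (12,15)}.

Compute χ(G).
χ(G) = 4

Clique number ω(G) = 4 (lower bound: χ ≥ ω).
The clique on [4, 8, 10, 11] has size 4, forcing χ ≥ 4, and the coloring below uses 4 colors, so χ(G) = 4.
A valid 4-coloring: color 1: [4, 12]; color 2: [6, 11, 15]; color 3: [7, 8]; color 4: [10].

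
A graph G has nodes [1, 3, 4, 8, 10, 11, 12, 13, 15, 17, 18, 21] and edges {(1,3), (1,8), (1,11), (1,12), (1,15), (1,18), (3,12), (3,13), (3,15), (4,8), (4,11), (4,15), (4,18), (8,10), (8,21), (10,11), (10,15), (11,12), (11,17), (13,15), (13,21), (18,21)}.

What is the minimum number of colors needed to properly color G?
χ(G) = 3

Clique number ω(G) = 3 (lower bound: χ ≥ ω).
The clique on [1, 11, 12] has size 3, forcing χ ≥ 3, and the coloring below uses 3 colors, so χ(G) = 3.
A valid 3-coloring: color 1: [1, 4, 10, 13, 17]; color 2: [12, 15, 21]; color 3: [3, 8, 11, 18].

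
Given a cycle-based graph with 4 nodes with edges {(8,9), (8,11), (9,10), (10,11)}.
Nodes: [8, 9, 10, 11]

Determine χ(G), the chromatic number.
Clique number ω(G) = 2 (lower bound: χ ≥ ω).
The graph is bipartite (no odd cycle), so 2 colors suffice: χ(G) = 2.
A valid 2-coloring: color 1: [9, 11]; color 2: [8, 10].

χ(G) = 2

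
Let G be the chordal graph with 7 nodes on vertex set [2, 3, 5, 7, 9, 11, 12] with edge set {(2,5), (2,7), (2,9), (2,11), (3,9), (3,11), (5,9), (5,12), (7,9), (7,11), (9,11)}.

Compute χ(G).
Clique number ω(G) = 4 (lower bound: χ ≥ ω).
The clique on [2, 7, 9, 11] has size 4, forcing χ ≥ 4, and the coloring below uses 4 colors, so χ(G) = 4.
A valid 4-coloring: color 1: [9, 12]; color 2: [2, 3]; color 3: [5, 11]; color 4: [7].

χ(G) = 4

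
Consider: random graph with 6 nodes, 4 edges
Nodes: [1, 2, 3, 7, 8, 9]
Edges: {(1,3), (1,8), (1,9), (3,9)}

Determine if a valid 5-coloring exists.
A valid 5-coloring: color 1: [1, 2, 7]; color 2: [3, 8]; color 3: [9].
(χ(G) = 3 ≤ 5.)

Yes, G is 5-colorable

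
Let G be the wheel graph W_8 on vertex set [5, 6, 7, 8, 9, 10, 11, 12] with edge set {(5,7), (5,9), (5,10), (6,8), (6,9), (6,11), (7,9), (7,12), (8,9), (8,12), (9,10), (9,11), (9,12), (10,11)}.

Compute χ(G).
Clique number ω(G) = 3 (lower bound: χ ≥ ω).
Odd cycle [5, 10, 11, 6, 8, 12, 7] needs 3 colors (χ ≥ 3).
Vertex 9 is adjacent to every vertex of [5, 6, 7, 8, 10, 11, 12], which already need 3 colors among themselves, so 9 needs a new color (χ ≥ 4).
The coloring below uses 4 colors, so χ(G) = 4.
A valid 4-coloring: color 1: [9]; color 2: [5, 11, 12]; color 3: [6, 7, 10]; color 4: [8].

χ(G) = 4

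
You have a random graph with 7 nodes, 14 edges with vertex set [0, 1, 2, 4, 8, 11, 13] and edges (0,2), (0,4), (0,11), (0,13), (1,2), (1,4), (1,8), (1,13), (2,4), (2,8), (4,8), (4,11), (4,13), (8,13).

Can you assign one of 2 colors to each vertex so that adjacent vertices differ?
No, G is not 2-colorable

The clique on vertices [1, 2, 4, 8] has size 4 > 2, so it alone needs 4 colors.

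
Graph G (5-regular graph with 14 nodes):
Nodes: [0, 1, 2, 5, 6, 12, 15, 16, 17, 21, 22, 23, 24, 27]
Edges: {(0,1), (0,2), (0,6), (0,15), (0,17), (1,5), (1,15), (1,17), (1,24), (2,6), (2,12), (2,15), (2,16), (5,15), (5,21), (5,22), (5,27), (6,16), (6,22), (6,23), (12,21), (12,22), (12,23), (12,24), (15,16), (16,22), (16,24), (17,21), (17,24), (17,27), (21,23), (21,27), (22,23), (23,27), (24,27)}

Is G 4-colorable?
A valid 4-coloring: color 1: [6, 12, 15, 27]; color 2: [0, 21, 22, 24]; color 3: [5, 16, 17, 23]; color 4: [1, 2].
(χ(G) = 4 ≤ 4.)

Yes, G is 4-colorable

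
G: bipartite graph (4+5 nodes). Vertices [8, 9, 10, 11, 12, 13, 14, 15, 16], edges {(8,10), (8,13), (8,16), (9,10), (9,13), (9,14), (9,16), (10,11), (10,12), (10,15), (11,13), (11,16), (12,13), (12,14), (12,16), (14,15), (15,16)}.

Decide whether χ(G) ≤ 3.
A valid 3-coloring: color 1: [10, 13, 14, 16]; color 2: [8, 9, 11, 12, 15].
(χ(G) = 2 ≤ 3.)

Yes, G is 3-colorable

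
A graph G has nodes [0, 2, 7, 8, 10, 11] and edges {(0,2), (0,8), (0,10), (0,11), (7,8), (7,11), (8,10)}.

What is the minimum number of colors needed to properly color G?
χ(G) = 3

Clique number ω(G) = 3 (lower bound: χ ≥ ω).
The clique on [0, 8, 10] has size 3, forcing χ ≥ 3, and the coloring below uses 3 colors, so χ(G) = 3.
A valid 3-coloring: color 1: [0, 7]; color 2: [2, 8, 11]; color 3: [10].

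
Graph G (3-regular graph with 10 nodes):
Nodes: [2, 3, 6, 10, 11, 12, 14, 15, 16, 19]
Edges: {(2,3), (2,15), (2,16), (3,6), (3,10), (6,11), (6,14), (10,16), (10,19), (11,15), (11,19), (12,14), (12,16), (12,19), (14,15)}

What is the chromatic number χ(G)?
Clique number ω(G) = 2 (lower bound: χ ≥ ω).
Odd cycle [19, 10, 3, 6, 11] needs 3 colors (χ ≥ 3).
The coloring below uses 3 colors, so χ(G) = 3.
A valid 3-coloring: color 1: [6, 10, 12, 15]; color 2: [3, 14, 16, 19]; color 3: [2, 11].

χ(G) = 3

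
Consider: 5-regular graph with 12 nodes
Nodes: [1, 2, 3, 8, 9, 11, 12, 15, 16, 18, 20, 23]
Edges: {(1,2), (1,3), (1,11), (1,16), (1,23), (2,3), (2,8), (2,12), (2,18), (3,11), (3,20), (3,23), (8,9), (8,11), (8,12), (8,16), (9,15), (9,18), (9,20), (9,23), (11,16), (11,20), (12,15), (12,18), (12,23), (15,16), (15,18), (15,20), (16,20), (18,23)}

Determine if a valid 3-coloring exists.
Yes, G is 3-colorable

A valid 3-coloring: color 1: [3, 9, 12, 16]; color 2: [2, 11, 15, 23]; color 3: [1, 8, 18, 20].
(χ(G) = 3 ≤ 3.)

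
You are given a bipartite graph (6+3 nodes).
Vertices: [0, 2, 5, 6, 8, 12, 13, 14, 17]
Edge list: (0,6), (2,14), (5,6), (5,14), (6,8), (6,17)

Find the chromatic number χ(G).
Clique number ω(G) = 2 (lower bound: χ ≥ ω).
The graph is bipartite (no odd cycle), so 2 colors suffice: χ(G) = 2.
A valid 2-coloring: color 1: [6, 12, 13, 14]; color 2: [0, 2, 5, 8, 17].

χ(G) = 2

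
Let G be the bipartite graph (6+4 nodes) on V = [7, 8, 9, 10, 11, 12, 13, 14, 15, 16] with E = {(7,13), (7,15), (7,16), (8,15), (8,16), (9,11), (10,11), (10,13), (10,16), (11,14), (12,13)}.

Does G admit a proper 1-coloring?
No, G is not 1-colorable

Edge (7,16) forces its endpoints to differ, so 1 color is not enough.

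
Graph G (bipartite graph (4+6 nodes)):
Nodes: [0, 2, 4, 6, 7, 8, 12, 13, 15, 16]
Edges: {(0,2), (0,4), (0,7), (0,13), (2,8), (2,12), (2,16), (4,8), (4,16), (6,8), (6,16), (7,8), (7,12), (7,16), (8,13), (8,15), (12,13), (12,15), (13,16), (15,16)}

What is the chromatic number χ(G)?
χ(G) = 2

Clique number ω(G) = 2 (lower bound: χ ≥ ω).
The graph is bipartite (no odd cycle), so 2 colors suffice: χ(G) = 2.
A valid 2-coloring: color 1: [0, 8, 12, 16]; color 2: [2, 4, 6, 7, 13, 15].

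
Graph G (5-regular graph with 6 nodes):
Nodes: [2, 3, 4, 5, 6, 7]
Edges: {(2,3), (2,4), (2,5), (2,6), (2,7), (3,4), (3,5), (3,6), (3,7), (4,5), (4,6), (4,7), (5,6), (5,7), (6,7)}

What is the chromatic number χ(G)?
Clique number ω(G) = 6 (lower bound: χ ≥ ω).
The clique on [2, 3, 4, 5, 6, 7] has size 6, forcing χ ≥ 6, and the coloring below uses 6 colors, so χ(G) = 6.
A valid 6-coloring: color 1: [7]; color 2: [2]; color 3: [3]; color 4: [4]; color 5: [5]; color 6: [6].

χ(G) = 6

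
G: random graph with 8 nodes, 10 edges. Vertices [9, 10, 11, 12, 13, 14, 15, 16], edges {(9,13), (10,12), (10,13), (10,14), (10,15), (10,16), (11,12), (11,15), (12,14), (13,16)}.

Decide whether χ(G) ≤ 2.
The clique on vertices [10, 13, 16] has size 3 > 2, so it alone needs 3 colors.

No, G is not 2-colorable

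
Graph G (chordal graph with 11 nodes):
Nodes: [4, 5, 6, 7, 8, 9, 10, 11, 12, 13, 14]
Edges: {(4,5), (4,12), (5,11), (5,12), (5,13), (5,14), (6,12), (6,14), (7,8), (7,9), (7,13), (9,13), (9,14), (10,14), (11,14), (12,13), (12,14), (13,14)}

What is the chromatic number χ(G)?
Clique number ω(G) = 4 (lower bound: χ ≥ ω).
The clique on [5, 12, 13, 14] has size 4, forcing χ ≥ 4, and the coloring below uses 4 colors, so χ(G) = 4.
A valid 4-coloring: color 1: [4, 7, 14]; color 2: [8, 9, 10, 11, 12]; color 3: [6, 13]; color 4: [5].

χ(G) = 4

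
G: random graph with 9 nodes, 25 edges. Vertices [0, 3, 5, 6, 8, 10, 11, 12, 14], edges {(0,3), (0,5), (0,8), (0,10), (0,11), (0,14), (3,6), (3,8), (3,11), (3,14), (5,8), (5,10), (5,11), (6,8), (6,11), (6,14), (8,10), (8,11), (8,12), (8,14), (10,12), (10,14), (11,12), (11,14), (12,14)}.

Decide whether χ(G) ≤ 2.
The clique on vertices [0, 3, 8, 11, 14] has size 5 > 2, so it alone needs 5 colors.

No, G is not 2-colorable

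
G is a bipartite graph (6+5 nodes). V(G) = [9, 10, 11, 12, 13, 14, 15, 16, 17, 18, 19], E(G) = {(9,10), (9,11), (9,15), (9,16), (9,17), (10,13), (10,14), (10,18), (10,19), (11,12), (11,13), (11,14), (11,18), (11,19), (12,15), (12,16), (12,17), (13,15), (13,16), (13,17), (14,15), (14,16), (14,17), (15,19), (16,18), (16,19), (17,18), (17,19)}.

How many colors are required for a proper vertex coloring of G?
Clique number ω(G) = 2 (lower bound: χ ≥ ω).
The graph is bipartite (no odd cycle), so 2 colors suffice: χ(G) = 2.
A valid 2-coloring: color 1: [10, 11, 15, 16, 17]; color 2: [9, 12, 13, 14, 18, 19].

χ(G) = 2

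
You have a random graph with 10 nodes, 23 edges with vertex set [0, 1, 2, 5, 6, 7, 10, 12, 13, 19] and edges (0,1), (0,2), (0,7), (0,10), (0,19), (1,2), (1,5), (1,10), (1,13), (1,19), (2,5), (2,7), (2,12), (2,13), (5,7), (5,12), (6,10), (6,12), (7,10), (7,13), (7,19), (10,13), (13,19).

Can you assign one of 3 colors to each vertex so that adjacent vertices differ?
Yes, G is 3-colorable

A valid 3-coloring: color 1: [2, 10, 19]; color 2: [1, 7, 12]; color 3: [0, 5, 6, 13].
(χ(G) = 3 ≤ 3.)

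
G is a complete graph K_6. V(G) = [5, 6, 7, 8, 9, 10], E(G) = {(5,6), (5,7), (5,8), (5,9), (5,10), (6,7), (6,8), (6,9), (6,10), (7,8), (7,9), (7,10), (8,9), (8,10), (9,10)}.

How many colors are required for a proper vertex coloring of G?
χ(G) = 6

Clique number ω(G) = 6 (lower bound: χ ≥ ω).
The clique on [5, 6, 7, 8, 9, 10] has size 6, forcing χ ≥ 6, and the coloring below uses 6 colors, so χ(G) = 6.
A valid 6-coloring: color 1: [7]; color 2: [9]; color 3: [10]; color 4: [6]; color 5: [5]; color 6: [8].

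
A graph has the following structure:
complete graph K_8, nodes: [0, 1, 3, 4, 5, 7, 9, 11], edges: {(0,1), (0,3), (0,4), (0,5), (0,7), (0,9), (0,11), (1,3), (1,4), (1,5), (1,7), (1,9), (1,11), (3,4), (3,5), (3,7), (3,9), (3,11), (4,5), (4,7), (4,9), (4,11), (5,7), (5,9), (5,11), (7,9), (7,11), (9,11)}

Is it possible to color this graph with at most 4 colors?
No, G is not 4-colorable

The clique on vertices [0, 1, 3, 4, 5, 7, 9, 11] has size 8 > 4, so it alone needs 8 colors.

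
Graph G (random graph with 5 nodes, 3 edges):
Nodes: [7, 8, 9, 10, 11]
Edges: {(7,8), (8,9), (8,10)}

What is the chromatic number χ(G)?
Clique number ω(G) = 2 (lower bound: χ ≥ ω).
The graph is bipartite (no odd cycle), so 2 colors suffice: χ(G) = 2.
A valid 2-coloring: color 1: [8, 11]; color 2: [7, 9, 10].

χ(G) = 2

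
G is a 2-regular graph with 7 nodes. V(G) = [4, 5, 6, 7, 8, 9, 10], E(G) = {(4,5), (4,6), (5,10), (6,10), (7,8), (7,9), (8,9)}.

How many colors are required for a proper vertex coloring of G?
Clique number ω(G) = 3 (lower bound: χ ≥ ω).
The clique on [7, 8, 9] has size 3, forcing χ ≥ 3, and the coloring below uses 3 colors, so χ(G) = 3.
A valid 3-coloring: color 1: [5, 6, 8]; color 2: [4, 9, 10]; color 3: [7].

χ(G) = 3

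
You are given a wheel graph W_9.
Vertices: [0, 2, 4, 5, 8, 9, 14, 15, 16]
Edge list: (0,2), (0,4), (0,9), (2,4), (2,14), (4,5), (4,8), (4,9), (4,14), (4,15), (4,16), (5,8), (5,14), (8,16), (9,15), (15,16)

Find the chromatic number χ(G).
χ(G) = 3

Clique number ω(G) = 3 (lower bound: χ ≥ ω).
The clique on [0, 4, 9] has size 3, forcing χ ≥ 3, and the coloring below uses 3 colors, so χ(G) = 3.
A valid 3-coloring: color 1: [4]; color 2: [2, 5, 9, 16]; color 3: [0, 8, 14, 15].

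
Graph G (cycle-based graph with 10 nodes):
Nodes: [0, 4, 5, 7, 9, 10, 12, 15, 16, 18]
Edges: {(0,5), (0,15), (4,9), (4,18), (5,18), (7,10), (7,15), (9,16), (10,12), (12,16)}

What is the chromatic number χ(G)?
Clique number ω(G) = 2 (lower bound: χ ≥ ω).
The graph is bipartite (no odd cycle), so 2 colors suffice: χ(G) = 2.
A valid 2-coloring: color 1: [4, 5, 10, 15, 16]; color 2: [0, 7, 9, 12, 18].

χ(G) = 2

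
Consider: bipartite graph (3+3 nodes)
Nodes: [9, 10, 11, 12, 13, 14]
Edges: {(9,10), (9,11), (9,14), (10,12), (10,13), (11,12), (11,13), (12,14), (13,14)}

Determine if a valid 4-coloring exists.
Yes, G is 4-colorable

A valid 4-coloring: color 1: [10, 11, 14]; color 2: [9, 12, 13].
(χ(G) = 2 ≤ 4.)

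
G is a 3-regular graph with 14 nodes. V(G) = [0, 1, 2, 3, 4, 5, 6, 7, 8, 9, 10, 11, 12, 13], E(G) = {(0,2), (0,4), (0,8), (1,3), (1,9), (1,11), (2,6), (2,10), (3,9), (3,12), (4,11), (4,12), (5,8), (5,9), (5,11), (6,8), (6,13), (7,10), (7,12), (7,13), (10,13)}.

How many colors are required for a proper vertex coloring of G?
χ(G) = 3

Clique number ω(G) = 3 (lower bound: χ ≥ ω).
The clique on [1, 3, 9] has size 3, forcing χ ≥ 3, and the coloring below uses 3 colors, so χ(G) = 3.
A valid 3-coloring: color 1: [2, 3, 4, 5, 13]; color 2: [8, 9, 10, 11, 12]; color 3: [0, 1, 6, 7].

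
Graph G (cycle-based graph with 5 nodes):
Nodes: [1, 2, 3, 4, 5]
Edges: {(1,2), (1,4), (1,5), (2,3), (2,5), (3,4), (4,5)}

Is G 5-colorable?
Yes, G is 5-colorable

A valid 5-coloring: color 1: [2, 4]; color 2: [3, 5]; color 3: [1].
(χ(G) = 3 ≤ 5.)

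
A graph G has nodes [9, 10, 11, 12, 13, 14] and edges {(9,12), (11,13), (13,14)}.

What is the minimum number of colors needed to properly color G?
Clique number ω(G) = 2 (lower bound: χ ≥ ω).
The graph is bipartite (no odd cycle), so 2 colors suffice: χ(G) = 2.
A valid 2-coloring: color 1: [9, 10, 13]; color 2: [11, 12, 14].

χ(G) = 2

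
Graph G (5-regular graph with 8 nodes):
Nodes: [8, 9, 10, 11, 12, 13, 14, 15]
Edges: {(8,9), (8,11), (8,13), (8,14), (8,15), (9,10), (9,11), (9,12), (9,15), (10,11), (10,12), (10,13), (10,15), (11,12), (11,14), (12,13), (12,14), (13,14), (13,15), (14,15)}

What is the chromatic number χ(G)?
Clique number ω(G) = 4 (lower bound: χ ≥ ω).
The clique on [8, 13, 14, 15] has size 4, forcing χ ≥ 4, and the coloring below uses 4 colors, so χ(G) = 4.
A valid 4-coloring: color 1: [8, 12]; color 2: [9, 13]; color 3: [10, 14]; color 4: [11, 15].

χ(G) = 4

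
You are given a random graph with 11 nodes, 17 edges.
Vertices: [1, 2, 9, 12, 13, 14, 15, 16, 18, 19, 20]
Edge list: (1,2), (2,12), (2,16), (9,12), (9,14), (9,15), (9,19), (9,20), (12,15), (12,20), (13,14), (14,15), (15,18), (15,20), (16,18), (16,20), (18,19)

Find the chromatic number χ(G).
χ(G) = 4

Clique number ω(G) = 4 (lower bound: χ ≥ ω).
The clique on [9, 12, 15, 20] has size 4, forcing χ ≥ 4, and the coloring below uses 4 colors, so χ(G) = 4.
A valid 4-coloring: color 1: [2, 9, 13, 18]; color 2: [1, 15, 16, 19]; color 3: [14, 20]; color 4: [12].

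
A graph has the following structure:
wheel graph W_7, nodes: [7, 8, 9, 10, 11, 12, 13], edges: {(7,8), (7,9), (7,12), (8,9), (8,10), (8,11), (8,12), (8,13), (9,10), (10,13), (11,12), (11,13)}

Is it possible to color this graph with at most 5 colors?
Yes, G is 5-colorable

A valid 5-coloring: color 1: [8]; color 2: [7, 10, 11]; color 3: [9, 12, 13].
(χ(G) = 3 ≤ 5.)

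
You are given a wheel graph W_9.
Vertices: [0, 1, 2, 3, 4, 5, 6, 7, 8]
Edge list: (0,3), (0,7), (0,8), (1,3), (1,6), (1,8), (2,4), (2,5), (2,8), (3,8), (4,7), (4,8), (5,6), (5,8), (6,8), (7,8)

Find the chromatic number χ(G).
χ(G) = 3

Clique number ω(G) = 3 (lower bound: χ ≥ ω).
The clique on [0, 3, 8] has size 3, forcing χ ≥ 3, and the coloring below uses 3 colors, so χ(G) = 3.
A valid 3-coloring: color 1: [8]; color 2: [2, 3, 6, 7]; color 3: [0, 1, 4, 5].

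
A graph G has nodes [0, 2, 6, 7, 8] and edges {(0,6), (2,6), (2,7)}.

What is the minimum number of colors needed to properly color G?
χ(G) = 2

Clique number ω(G) = 2 (lower bound: χ ≥ ω).
The graph is bipartite (no odd cycle), so 2 colors suffice: χ(G) = 2.
A valid 2-coloring: color 1: [6, 7, 8]; color 2: [0, 2].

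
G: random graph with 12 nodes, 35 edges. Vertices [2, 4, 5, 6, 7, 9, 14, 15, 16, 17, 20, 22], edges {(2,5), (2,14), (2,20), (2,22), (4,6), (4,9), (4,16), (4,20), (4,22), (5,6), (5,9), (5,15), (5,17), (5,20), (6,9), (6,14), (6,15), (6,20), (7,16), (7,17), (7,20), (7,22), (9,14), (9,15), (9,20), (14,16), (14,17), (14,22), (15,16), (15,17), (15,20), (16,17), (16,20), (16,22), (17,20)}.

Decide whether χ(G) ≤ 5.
A valid 5-coloring: color 1: [14, 20]; color 2: [5, 16]; color 3: [2, 4, 7, 15]; color 4: [6, 17, 22]; color 5: [9].
(χ(G) = 5 ≤ 5.)

Yes, G is 5-colorable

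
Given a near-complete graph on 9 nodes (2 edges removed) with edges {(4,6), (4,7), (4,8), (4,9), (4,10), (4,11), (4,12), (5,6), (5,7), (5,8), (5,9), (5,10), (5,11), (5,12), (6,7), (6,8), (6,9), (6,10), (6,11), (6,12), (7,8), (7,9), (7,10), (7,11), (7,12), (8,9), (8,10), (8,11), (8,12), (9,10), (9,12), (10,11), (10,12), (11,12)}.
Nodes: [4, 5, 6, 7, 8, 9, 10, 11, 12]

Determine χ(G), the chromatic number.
Clique number ω(G) = 7 (lower bound: χ ≥ ω).
The clique on [4, 6, 7, 8, 9, 10, 12] has size 7, forcing χ ≥ 7, and the coloring below uses 7 colors, so χ(G) = 7.
A valid 7-coloring: color 1: [8]; color 2: [10]; color 3: [12]; color 4: [6]; color 5: [7]; color 6: [9, 11]; color 7: [4, 5].

χ(G) = 7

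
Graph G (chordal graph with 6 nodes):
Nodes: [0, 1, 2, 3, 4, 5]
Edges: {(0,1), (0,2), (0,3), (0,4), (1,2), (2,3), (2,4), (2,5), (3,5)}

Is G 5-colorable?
Yes, G is 5-colorable

A valid 5-coloring: color 1: [2]; color 2: [0, 5]; color 3: [1, 3, 4].
(χ(G) = 3 ≤ 5.)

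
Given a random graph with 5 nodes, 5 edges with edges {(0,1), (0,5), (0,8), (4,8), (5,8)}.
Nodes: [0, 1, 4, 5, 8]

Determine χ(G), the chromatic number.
χ(G) = 3

Clique number ω(G) = 3 (lower bound: χ ≥ ω).
The clique on [0, 5, 8] has size 3, forcing χ ≥ 3, and the coloring below uses 3 colors, so χ(G) = 3.
A valid 3-coloring: color 1: [1, 8]; color 2: [0, 4]; color 3: [5].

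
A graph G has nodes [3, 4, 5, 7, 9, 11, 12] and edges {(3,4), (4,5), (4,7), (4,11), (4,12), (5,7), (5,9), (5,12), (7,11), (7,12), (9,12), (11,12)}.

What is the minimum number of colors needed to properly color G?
Clique number ω(G) = 4 (lower bound: χ ≥ ω).
The clique on [4, 7, 11, 12] has size 4, forcing χ ≥ 4, and the coloring below uses 4 colors, so χ(G) = 4.
A valid 4-coloring: color 1: [3, 12]; color 2: [4, 9]; color 3: [5, 11]; color 4: [7].

χ(G) = 4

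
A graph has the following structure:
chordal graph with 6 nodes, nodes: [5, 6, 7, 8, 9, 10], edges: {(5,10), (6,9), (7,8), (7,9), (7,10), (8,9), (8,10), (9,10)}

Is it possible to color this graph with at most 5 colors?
Yes, G is 5-colorable

A valid 5-coloring: color 1: [6, 10]; color 2: [5, 9]; color 3: [7]; color 4: [8].
(χ(G) = 4 ≤ 5.)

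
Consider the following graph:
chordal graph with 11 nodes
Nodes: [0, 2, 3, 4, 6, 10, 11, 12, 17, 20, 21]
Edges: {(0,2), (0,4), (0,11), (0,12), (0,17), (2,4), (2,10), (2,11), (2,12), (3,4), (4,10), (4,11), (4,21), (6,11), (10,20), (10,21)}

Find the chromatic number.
χ(G) = 4

Clique number ω(G) = 4 (lower bound: χ ≥ ω).
The clique on [0, 2, 4, 11] has size 4, forcing χ ≥ 4, and the coloring below uses 4 colors, so χ(G) = 4.
A valid 4-coloring: color 1: [4, 6, 12, 17, 20]; color 2: [0, 3, 10]; color 3: [2, 21]; color 4: [11].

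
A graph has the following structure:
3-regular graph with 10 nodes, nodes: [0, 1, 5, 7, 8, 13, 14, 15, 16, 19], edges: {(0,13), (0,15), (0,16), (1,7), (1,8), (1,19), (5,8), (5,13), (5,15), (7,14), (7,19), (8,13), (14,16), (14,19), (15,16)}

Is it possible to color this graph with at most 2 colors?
The clique on vertices [0, 15, 16] has size 3 > 2, so it alone needs 3 colors.

No, G is not 2-colorable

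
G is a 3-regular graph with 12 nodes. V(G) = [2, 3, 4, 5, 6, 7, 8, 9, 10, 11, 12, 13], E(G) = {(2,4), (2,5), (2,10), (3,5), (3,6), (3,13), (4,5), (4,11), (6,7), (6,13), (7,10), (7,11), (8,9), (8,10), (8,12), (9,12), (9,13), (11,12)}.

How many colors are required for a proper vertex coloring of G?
χ(G) = 3

Clique number ω(G) = 3 (lower bound: χ ≥ ω).
The clique on [2, 4, 5] has size 3, forcing χ ≥ 3, and the coloring below uses 3 colors, so χ(G) = 3.
A valid 3-coloring: color 1: [2, 6, 9, 11]; color 2: [3, 4, 7, 8]; color 3: [5, 10, 12, 13].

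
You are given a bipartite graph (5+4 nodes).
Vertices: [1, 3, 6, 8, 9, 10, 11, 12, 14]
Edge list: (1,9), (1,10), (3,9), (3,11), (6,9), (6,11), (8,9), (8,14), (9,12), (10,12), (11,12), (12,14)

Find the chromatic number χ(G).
χ(G) = 2

Clique number ω(G) = 2 (lower bound: χ ≥ ω).
The graph is bipartite (no odd cycle), so 2 colors suffice: χ(G) = 2.
A valid 2-coloring: color 1: [9, 10, 11, 14]; color 2: [1, 3, 6, 8, 12].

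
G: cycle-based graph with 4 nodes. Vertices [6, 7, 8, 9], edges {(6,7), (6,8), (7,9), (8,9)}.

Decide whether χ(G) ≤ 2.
A valid 2-coloring: color 1: [6, 9]; color 2: [7, 8].
(χ(G) = 2 ≤ 2.)

Yes, G is 2-colorable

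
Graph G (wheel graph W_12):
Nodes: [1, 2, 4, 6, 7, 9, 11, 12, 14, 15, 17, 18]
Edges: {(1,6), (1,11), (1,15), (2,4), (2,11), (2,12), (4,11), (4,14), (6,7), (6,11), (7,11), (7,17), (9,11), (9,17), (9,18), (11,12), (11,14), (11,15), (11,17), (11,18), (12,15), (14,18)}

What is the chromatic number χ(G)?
χ(G) = 4

Clique number ω(G) = 3 (lower bound: χ ≥ ω).
Odd cycle [12, 2, 4, 14, 18, 9, 17, 7, 6, 1, 15] needs 3 colors (χ ≥ 3).
Vertex 11 is adjacent to every vertex of [1, 2, 4, 6, 7, 9, 12, 14, 15, 17, 18], which already need 3 colors among themselves, so 11 needs a new color (χ ≥ 4).
The coloring below uses 4 colors, so χ(G) = 4.
A valid 4-coloring: color 1: [11]; color 2: [1, 4, 12, 17, 18]; color 3: [2, 7, 9, 14, 15]; color 4: [6].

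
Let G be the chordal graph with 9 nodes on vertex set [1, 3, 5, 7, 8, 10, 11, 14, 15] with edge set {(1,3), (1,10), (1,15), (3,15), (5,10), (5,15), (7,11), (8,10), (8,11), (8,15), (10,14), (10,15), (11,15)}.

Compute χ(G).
χ(G) = 3

Clique number ω(G) = 3 (lower bound: χ ≥ ω).
The clique on [8, 11, 15] has size 3, forcing χ ≥ 3, and the coloring below uses 3 colors, so χ(G) = 3.
A valid 3-coloring: color 1: [7, 14, 15]; color 2: [3, 10, 11]; color 3: [1, 5, 8].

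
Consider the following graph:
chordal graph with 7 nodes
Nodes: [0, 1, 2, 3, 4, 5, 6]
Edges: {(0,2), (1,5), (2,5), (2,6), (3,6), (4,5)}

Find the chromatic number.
Clique number ω(G) = 2 (lower bound: χ ≥ ω).
The graph is bipartite (no odd cycle), so 2 colors suffice: χ(G) = 2.
A valid 2-coloring: color 1: [0, 5, 6]; color 2: [1, 2, 3, 4].

χ(G) = 2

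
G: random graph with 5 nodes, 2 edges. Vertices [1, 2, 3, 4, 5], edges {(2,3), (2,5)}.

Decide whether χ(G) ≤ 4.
Yes, G is 4-colorable

A valid 4-coloring: color 1: [1, 2, 4]; color 2: [3, 5].
(χ(G) = 2 ≤ 4.)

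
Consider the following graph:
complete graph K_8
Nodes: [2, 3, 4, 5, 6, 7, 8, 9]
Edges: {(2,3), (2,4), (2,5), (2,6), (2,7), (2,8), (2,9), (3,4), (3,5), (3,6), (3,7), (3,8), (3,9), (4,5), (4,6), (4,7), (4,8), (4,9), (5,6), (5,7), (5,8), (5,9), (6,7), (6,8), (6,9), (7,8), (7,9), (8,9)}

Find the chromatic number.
χ(G) = 8

Clique number ω(G) = 8 (lower bound: χ ≥ ω).
The clique on [2, 3, 4, 5, 6, 7, 8, 9] has size 8, forcing χ ≥ 8, and the coloring below uses 8 colors, so χ(G) = 8.
A valid 8-coloring: color 1: [2]; color 2: [6]; color 3: [7]; color 4: [3]; color 5: [4]; color 6: [8]; color 7: [5]; color 8: [9].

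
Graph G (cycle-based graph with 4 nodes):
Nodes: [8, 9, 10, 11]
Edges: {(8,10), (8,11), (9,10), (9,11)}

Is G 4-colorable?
A valid 4-coloring: color 1: [8, 9]; color 2: [10, 11].
(χ(G) = 2 ≤ 4.)

Yes, G is 4-colorable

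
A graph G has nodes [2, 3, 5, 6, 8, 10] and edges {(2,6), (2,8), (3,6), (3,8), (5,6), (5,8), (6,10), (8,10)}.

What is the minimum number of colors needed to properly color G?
Clique number ω(G) = 2 (lower bound: χ ≥ ω).
The graph is bipartite (no odd cycle), so 2 colors suffice: χ(G) = 2.
A valid 2-coloring: color 1: [6, 8]; color 2: [2, 3, 5, 10].

χ(G) = 2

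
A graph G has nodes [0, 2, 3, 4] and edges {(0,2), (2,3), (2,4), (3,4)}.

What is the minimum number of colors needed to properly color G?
Clique number ω(G) = 3 (lower bound: χ ≥ ω).
The clique on [2, 3, 4] has size 3, forcing χ ≥ 3, and the coloring below uses 3 colors, so χ(G) = 3.
A valid 3-coloring: color 1: [2]; color 2: [0, 4]; color 3: [3].

χ(G) = 3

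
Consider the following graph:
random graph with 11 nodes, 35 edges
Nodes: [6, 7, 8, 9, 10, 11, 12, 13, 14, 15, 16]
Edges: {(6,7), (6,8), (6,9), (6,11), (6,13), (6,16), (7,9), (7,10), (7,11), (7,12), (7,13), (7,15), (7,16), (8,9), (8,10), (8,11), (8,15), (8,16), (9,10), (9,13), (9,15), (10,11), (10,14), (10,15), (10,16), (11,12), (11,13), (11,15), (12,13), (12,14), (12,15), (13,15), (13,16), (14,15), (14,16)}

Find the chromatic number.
χ(G) = 5

Clique number ω(G) = 5 (lower bound: χ ≥ ω).
The clique on [7, 11, 12, 13, 15] has size 5, forcing χ ≥ 5, and the coloring below uses 5 colors, so χ(G) = 5.
A valid 5-coloring: color 1: [6, 15]; color 2: [7, 8, 14]; color 3: [10, 13]; color 4: [9, 11, 16]; color 5: [12].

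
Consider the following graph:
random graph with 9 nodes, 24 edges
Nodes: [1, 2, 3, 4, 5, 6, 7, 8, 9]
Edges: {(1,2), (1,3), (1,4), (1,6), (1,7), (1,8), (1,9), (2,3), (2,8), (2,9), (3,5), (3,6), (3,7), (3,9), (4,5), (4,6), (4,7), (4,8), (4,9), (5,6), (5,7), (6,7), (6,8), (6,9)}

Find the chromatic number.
Clique number ω(G) = 4 (lower bound: χ ≥ ω).
The clique on [1, 2, 3, 9] has size 4, forcing χ ≥ 4, and the coloring below uses 4 colors, so χ(G) = 4.
A valid 4-coloring: color 1: [2, 6]; color 2: [1, 5]; color 3: [3, 4]; color 4: [7, 8, 9].

χ(G) = 4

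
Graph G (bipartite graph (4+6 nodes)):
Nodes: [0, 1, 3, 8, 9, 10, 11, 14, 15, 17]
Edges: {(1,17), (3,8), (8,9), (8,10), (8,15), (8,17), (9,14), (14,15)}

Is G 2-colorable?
Yes, G is 2-colorable

A valid 2-coloring: color 1: [0, 1, 8, 11, 14]; color 2: [3, 9, 10, 15, 17].
(χ(G) = 2 ≤ 2.)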